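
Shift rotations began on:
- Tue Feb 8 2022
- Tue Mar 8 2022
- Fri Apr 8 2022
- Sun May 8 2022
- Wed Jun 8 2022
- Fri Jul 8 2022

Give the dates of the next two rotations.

Gaps: 28, 31, 30, 31, 30 days — not constant. Every event is on the 8th of the month.
Pattern: the 8th of each month.
Next: August 2022 → Mon Aug 8 2022.
September 2022: Thu Sep 8 2022.

Mon Aug 8 2022, Thu Sep 8 2022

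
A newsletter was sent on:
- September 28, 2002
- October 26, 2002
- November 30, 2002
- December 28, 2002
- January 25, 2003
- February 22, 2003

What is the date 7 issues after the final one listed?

Every date is a Saturday; gaps 28, 35, 28, 28, 28 days.
Each is the last Saturday of its month (at least one falls on the 29th or later, ruling out '4th Saturday').
Last Saturday of March 2003: March 29, 2003.
April 2003 ends with Saturday April 26, 2003.
Last Saturday of May 2003: May 31, 2003.
June 2003 ends with Saturday June 28, 2003.
July 2003 ends with Saturday July 26, 2003.
Last Saturday of August 2003: August 30, 2003.
Last Saturday of September 2003: September 27, 2003.

September 27, 2003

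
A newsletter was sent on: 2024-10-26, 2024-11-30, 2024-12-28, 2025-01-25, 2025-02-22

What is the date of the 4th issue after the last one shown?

All Saturdays; the gaps (35, 28, 28, 28) vary with month length.
This is the last Saturday of each month.
March 2025 ends with Saturday 2025-03-29.
April 2025 ends with Saturday 2025-04-26.
Last Saturday of May 2025: 2025-05-31.
Last Saturday of June 2025: 2025-06-28.

2025-06-28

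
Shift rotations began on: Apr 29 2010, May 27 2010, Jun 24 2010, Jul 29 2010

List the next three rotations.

Aug 26 2010, Sep 30 2010, Oct 28 2010

Every date is a Thursday; gaps 28, 28, 35 days.
Each is the last Thursday of its month (at least one falls on the 29th or later, ruling out '4th Thursday').
August 2010 ends with Thursday Aug 26 2010.
Last Thursday of September 2010: Sep 30 2010.
October 2010 ends with Thursday Oct 28 2010.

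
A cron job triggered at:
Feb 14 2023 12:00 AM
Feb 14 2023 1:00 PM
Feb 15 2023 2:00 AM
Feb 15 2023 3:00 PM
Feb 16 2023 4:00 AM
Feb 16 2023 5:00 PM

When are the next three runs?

Feb 17 2023 6:00 AM, Feb 17 2023 7:00 PM, Feb 18 2023 8:00 AM

The interval is a steady 13 hours (13, 13, 13, 13, 13).
Feb 16 2023 5:00 PM + 13 h = Feb 17 2023 6:00 AM.
Feb 17 2023 6:00 AM + 13 h = Feb 17 2023 7:00 PM.
Feb 17 2023 7:00 PM + 13 h = Feb 18 2023 8:00 AM.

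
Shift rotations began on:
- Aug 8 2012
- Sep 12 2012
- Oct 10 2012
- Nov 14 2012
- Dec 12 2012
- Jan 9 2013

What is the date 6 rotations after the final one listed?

Jul 10 2013

All dates are Wednesdays, 35, 28, 35, 28, 28 days apart.
Specifically, the 2nd Wednesday of each month.
2nd Wednesday of February 2013: Feb 13 2013.
March 2013 — 2nd Wednesday is Mar 13 2013.
2nd Wednesday of April 2013: Apr 10 2013.
2nd Wednesday of May 2013: May 8 2013.
2nd Wednesday of June 2013: Jun 12 2013.
July 2013 — 2nd Wednesday is Jul 10 2013.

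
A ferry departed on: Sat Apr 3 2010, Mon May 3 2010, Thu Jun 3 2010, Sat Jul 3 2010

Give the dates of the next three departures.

The day-of-month is always 3 (30, 31, 30 days between events).
So this recurs on the 3rd of each month.
August 2010: Tue Aug 3 2010.
Next: September 2010 → Fri Sep 3 2010.
Next: October 2010 → Sun Oct 3 2010.

Tue Aug 3 2010, Fri Sep 3 2010, Sun Oct 3 2010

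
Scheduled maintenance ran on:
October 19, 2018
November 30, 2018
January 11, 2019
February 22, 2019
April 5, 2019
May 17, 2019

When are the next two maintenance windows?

June 28, 2019; August 9, 2019

Gaps between consecutive events: 42, 42, 42, 42, 42 days — a constant 42-day interval.
May 17, 2019 + 42 days = June 28, 2019.
June 28, 2019 + 42 days = August 9, 2019.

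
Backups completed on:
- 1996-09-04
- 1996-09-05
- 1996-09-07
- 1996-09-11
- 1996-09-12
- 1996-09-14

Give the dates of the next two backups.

1996-09-18, 1996-09-19

Gaps: 1, 2, 4, 1, 2 days — not constant, but cyclic with period 3.
The events fall on every Wednesday, Thursday and Saturday.
The following Wednesday is 1996-09-18.
The following Thursday is 1996-09-19.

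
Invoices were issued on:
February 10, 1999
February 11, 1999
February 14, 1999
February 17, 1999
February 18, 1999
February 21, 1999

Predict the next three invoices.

Gaps: 1, 3, 3, 1, 3 days — not constant, but cyclic with period 3.
The events fall on every Wednesday, Thursday and Sunday.
Next Wednesday: February 24, 1999.
The following Thursday is February 25, 1999.
Next Sunday: February 28, 1999.

February 24, 1999; February 25, 1999; February 28, 1999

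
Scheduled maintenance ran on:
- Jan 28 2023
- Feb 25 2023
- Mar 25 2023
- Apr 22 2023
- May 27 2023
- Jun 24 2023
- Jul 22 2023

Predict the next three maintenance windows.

All dates are Saturdays, 28, 28, 28, 35, 28, 28 days apart.
Specifically, the 4th Saturday of each month.
4th Saturday of August 2023: Aug 26 2023.
4th Saturday of September 2023: Sep 23 2023.
4th Saturday of October 2023: Oct 28 2023.

Aug 26 2023, Sep 23 2023, Oct 28 2023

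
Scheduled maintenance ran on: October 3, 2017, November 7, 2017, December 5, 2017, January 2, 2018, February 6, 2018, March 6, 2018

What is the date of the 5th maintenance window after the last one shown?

Gaps: 35, 28, 28, 35, 28 days — a mix of 28 and 35. Every date is a Tuesday.
Each is the 1st Tuesday of its month.
April 2018 — 1st Tuesday is April 3, 2018.
1st Tuesday of May 2018: May 1, 2018.
1st Tuesday of June 2018: June 5, 2018.
July 2018 — 1st Tuesday is July 3, 2018.
August 2018 — 1st Tuesday is August 7, 2018.

August 7, 2018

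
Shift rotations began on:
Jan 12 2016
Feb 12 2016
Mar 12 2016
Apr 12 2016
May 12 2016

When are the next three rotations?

Jun 12 2016, Jul 12 2016, Aug 12 2016

Each date is the 12th; the gaps (31, 29, 31, 30) track the month lengths.
The rule is the 12th of each month.
Next: June 2016 → Jun 12 2016.
July 2016: Jul 12 2016.
Next: August 2016 → Aug 12 2016.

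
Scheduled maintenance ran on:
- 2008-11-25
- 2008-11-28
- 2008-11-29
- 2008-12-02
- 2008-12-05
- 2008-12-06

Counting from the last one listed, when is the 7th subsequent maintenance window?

2008-12-23

The gap pattern 3, 1, 3, 3, 1 repeats every 3 events.
These are the Tuesdays, Fridays and Saturdays of each week.
The following Tuesday is 2008-12-09.
Next Friday: 2008-12-12.
Next Saturday: 2008-12-13.
The following Tuesday is 2008-12-16.
The following Friday is 2008-12-19.
Next Saturday: 2008-12-20.
The following Tuesday is 2008-12-23.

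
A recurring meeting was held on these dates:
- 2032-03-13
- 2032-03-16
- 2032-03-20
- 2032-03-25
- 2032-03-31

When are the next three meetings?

Gaps: 3, 4, 5, 6 days — each gap is 1 larger than the previous one.
Next gap: 7 days. 2032-03-31 + 7 days = 2032-04-07.
Next gap: 8 days. 2032-04-07 + 8 days = 2032-04-15.
Next gap: 9 days. 2032-04-15 + 9 days = 2032-04-24.

2032-04-07, 2032-04-15, 2032-04-24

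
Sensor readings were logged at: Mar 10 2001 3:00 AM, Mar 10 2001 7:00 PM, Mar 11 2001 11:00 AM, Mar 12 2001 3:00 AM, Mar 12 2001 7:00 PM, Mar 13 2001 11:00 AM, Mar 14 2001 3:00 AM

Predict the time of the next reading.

Mar 14 2001 7:00 PM

Spacing: 16, 16, 16, 16, 16, 16 h — constant 16 h.
Mar 14 2001 3:00 AM + 16 h = Mar 14 2001 7:00 PM.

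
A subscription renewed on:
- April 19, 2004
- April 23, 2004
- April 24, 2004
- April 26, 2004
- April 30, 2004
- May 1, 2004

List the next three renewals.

May 3, 2004; May 7, 2004; May 8, 2004

Every event lands on a Monday or Friday or Saturday (gaps cycle 4, 1, 2, 4, 1).
So the schedule is: every Monday, Friday and Saturday.
The following Monday is May 3, 2004.
Next Friday: May 7, 2004.
The following Saturday is May 8, 2004.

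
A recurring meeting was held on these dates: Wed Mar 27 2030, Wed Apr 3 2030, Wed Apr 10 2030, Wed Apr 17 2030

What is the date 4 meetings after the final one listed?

The spacing is 7, 7, 7 days — always 7 days.
Wed Apr 17 2030 + 7 days = Wed Apr 24 2030.
Wed Apr 24 2030 + 7 days = Wed May 1 2030.
Wed May 1 2030 + 7 days = Wed May 8 2030.
Wed May 8 2030 + 7 days = Wed May 15 2030.

Wed May 15 2030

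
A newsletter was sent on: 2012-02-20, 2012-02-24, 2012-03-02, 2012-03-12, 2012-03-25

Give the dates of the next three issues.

Gaps: 4, 7, 10, 13 days — each gap is 3 larger than the previous one.
Next gap: 16 days. 2012-03-25 + 16 days = 2012-04-10.
Next gap: 19 days. 2012-04-10 + 19 days = 2012-04-29.
Next gap: 22 days. 2012-04-29 + 22 days = 2012-05-21.

2012-04-10, 2012-04-29, 2012-05-21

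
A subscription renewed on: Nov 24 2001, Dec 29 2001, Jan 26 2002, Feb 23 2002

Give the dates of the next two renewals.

Every date is a Saturday; gaps 35, 28, 28 days.
Each is the last Saturday of its month (at least one falls on the 29th or later, ruling out '4th Saturday').
Last Saturday of March 2002: Mar 30 2002.
Last Saturday of April 2002: Apr 27 2002.

Mar 30 2002, Apr 27 2002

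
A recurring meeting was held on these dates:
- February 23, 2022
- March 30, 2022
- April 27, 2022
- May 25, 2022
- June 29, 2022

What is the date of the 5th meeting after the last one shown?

November 30, 2022

These are Wednesdays with 35, 28, 28, 35-day gaps.
Each is the final Wednesday of its month — March 30, 2022 is past the 28th, so '4th Wednesday' doesn't fit.
July 2022 ends with Wednesday July 27, 2022.
August 2022 ends with Wednesday August 31, 2022.
September 2022 ends with Wednesday September 28, 2022.
Last Wednesday of October 2022: October 26, 2022.
November 2022 ends with Wednesday November 30, 2022.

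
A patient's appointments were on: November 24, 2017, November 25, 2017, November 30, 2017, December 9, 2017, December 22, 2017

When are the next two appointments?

The spacing grows by 4 each time: 1, 5, 9, 13 days.
Next gap: 17 days. December 22, 2017 + 17 days = January 8, 2018.
Next gap: 21 days. January 8, 2018 + 21 days = January 29, 2018.

January 8, 2018; January 29, 2018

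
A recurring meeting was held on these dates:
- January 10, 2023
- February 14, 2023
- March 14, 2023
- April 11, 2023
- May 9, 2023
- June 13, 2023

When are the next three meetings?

July 11, 2023; August 8, 2023; September 12, 2023

Gaps: 35, 28, 28, 28, 35 days — a mix of 28 and 35. Every date is a Tuesday.
Each is the 2nd Tuesday of its month.
July 2023 — 2nd Tuesday is July 11, 2023.
2nd Tuesday of August 2023: August 8, 2023.
2nd Tuesday of September 2023: September 12, 2023.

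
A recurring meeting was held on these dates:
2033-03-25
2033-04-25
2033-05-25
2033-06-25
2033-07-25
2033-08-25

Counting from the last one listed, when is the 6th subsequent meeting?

The day-of-month is always 25 (31, 30, 31, 30, 31 days between events).
So this recurs on the 25th of each month.
Next: September 2033 → 2033-09-25.
Next: October 2033 → 2033-10-25.
Next: November 2033 → 2033-11-25.
Next: December 2033 → 2033-12-25.
Next: January 2034 → 2034-01-25.
February 2034: 2034-02-25.

2034-02-25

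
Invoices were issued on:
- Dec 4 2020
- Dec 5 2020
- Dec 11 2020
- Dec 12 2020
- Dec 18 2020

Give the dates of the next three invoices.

Dec 19 2020, Dec 25 2020, Dec 26 2020

Gaps: 1, 6, 1, 6 days — not constant, but cyclic with period 2.
The events fall on every Friday and Saturday.
The following Saturday is Dec 19 2020.
Next Friday: Dec 25 2020.
Next Saturday: Dec 26 2020.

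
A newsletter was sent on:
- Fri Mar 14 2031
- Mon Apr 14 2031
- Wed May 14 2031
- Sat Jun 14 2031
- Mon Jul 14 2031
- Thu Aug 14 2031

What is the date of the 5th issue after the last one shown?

Wed Jan 14 2032

The day-of-month is always 14 (31, 30, 31, 30, 31 days between events).
So this recurs on the 14th of each month.
Next: September 2031 → Sun Sep 14 2031.
Next: October 2031 → Tue Oct 14 2031.
Next: November 2031 → Fri Nov 14 2031.
December 2031: Sun Dec 14 2031.
Next: January 2032 → Wed Jan 14 2032.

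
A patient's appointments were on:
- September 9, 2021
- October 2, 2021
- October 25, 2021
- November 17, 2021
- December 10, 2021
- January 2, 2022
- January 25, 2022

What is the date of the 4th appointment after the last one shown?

April 27, 2022

Gaps between consecutive events: 23, 23, 23, 23, 23, 23 days — a constant 23-day interval.
January 25, 2022 + 23 days = February 17, 2022.
February 17, 2022 + 23 days = March 12, 2022.
March 12, 2022 + 23 days = April 4, 2022.
April 4, 2022 + 23 days = April 27, 2022.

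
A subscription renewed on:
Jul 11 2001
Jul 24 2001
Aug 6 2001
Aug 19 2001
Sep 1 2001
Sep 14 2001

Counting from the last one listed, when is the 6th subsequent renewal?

Dec 1 2001

Gaps between consecutive events: 13, 13, 13, 13, 13 days — a constant 13-day interval.
Sep 14 2001 + 13 days = Sep 27 2001.
Sep 27 2001 + 13 days = Oct 10 2001.
Oct 10 2001 + 13 days = Oct 23 2001.
Oct 23 2001 + 13 days = Nov 5 2001.
Nov 5 2001 + 13 days = Nov 18 2001.
Nov 18 2001 + 13 days = Dec 1 2001.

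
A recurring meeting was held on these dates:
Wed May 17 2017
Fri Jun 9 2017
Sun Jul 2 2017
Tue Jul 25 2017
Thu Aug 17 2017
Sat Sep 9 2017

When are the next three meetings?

Mon Oct 2 2017, Wed Oct 25 2017, Fri Nov 17 2017

Gaps between consecutive events: 23, 23, 23, 23, 23 days — a constant 23-day interval.
Sat Sep 9 2017 + 23 days = Mon Oct 2 2017.
Mon Oct 2 2017 + 23 days = Wed Oct 25 2017.
Wed Oct 25 2017 + 23 days = Fri Nov 17 2017.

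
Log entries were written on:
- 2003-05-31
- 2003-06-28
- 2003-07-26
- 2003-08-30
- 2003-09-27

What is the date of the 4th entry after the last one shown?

2004-01-31

All Saturdays; the gaps (28, 28, 35, 28) vary with month length.
This is the last Saturday of each month.
October 2003 ends with Saturday 2003-10-25.
November 2003 ends with Saturday 2003-11-29.
December 2003 ends with Saturday 2003-12-27.
Last Saturday of January 2004: 2004-01-31.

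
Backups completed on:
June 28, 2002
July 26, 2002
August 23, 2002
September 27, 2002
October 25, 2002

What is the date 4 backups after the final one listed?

Gaps: 28, 28, 35, 28 days — a mix of 28 and 35. Every date is a Friday.
Each is the 4th Friday of its month.
4th Friday of November 2002: November 22, 2002.
4th Friday of December 2002: December 27, 2002.
4th Friday of January 2003: January 24, 2003.
February 2003 — 4th Friday is February 28, 2003.

February 28, 2003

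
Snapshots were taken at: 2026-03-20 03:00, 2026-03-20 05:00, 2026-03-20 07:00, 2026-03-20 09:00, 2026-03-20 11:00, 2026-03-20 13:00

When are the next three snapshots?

2026-03-20 15:00, 2026-03-20 17:00, 2026-03-20 19:00

The interval is a steady 2 hours (2, 2, 2, 2, 2).
2026-03-20 13:00 + 2 h = 2026-03-20 15:00.
2026-03-20 15:00 + 2 h = 2026-03-20 17:00.
2026-03-20 17:00 + 2 h = 2026-03-20 19:00.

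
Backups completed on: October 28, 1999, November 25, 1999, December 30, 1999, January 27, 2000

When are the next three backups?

February 24, 2000; March 30, 2000; April 27, 2000

These are Thursdays with 28, 35, 28-day gaps.
Each is the final Thursday of its month — December 30, 1999 is past the 28th, so '4th Thursday' doesn't fit.
February 2000 ends with Thursday February 24, 2000.
Last Thursday of March 2000: March 30, 2000.
April 2000 ends with Thursday April 27, 2000.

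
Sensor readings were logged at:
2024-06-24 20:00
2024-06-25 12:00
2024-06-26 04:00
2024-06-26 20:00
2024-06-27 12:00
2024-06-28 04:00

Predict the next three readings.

2024-06-28 20:00, 2024-06-29 12:00, 2024-06-30 04:00

The interval is a steady 16 hours (16, 16, 16, 16, 16).
2024-06-28 04:00 + 16 h = 2024-06-28 20:00.
2024-06-28 20:00 + 16 h = 2024-06-29 12:00.
2024-06-29 12:00 + 16 h = 2024-06-30 04:00.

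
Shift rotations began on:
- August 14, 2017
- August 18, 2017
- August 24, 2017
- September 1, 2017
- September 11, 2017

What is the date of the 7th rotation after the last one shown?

Intervals are 4, 6, 8, 10 days — an arithmetic progression with common difference 2.
Next gap: 12 days. September 11, 2017 + 12 days = September 23, 2017.
Next gap: 14 days. September 23, 2017 + 14 days = October 7, 2017.
Next gap: 16 days. October 7, 2017 + 16 days = October 23, 2017.
Next gap: 18 days. October 23, 2017 + 18 days = November 10, 2017.
Next gap: 20 days. November 10, 2017 + 20 days = November 30, 2017.
Next gap: 22 days. November 30, 2017 + 22 days = December 22, 2017.
Next gap: 24 days. December 22, 2017 + 24 days = January 15, 2018.

January 15, 2018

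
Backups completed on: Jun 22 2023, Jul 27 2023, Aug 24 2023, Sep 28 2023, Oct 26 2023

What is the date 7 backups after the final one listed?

All dates are Thursdays, 35, 28, 35, 28 days apart.
Specifically, the 4th Thursday of each month.
November 2023 — 4th Thursday is Nov 23 2023.
4th Thursday of December 2023: Dec 28 2023.
4th Thursday of January 2024: Jan 25 2024.
February 2024 — 4th Thursday is Feb 22 2024.
March 2024 — 4th Thursday is Mar 28 2024.
April 2024 — 4th Thursday is Apr 25 2024.
4th Thursday of May 2024: May 23 2024.

May 23 2024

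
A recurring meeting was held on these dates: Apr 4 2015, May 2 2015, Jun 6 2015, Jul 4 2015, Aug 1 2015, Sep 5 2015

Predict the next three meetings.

Oct 3 2015, Nov 7 2015, Dec 5 2015

These are Saturdays at 28- or 35-day spacing (28, 35, 28, 28, 35).
The pattern: 1st Saturday of the month.
1st Saturday of October 2015: Oct 3 2015.
1st Saturday of November 2015: Nov 7 2015.
December 2015 — 1st Saturday is Dec 5 2015.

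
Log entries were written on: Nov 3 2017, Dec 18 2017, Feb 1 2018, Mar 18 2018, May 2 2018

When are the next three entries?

Jun 16 2018, Jul 31 2018, Sep 14 2018

Every event comes 45 days after the last (45, 45, 45, 45).
May 2 2018 + 45 days = Jun 16 2018.
Jun 16 2018 + 45 days = Jul 31 2018.
Jul 31 2018 + 45 days = Sep 14 2018.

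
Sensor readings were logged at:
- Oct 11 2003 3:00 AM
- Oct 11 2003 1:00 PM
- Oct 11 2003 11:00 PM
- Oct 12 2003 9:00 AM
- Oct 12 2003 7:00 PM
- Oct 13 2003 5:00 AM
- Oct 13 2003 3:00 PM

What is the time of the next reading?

Gaps: 10, 10, 10, 10, 10, 10 hours — each event is 10 hours after the previous one.
Oct 13 2003 3:00 PM + 10 h = Oct 14 2003 1:00 AM.

Oct 14 2003 1:00 AM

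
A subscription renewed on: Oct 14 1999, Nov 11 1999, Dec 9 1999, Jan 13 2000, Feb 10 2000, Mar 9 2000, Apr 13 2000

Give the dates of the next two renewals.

May 11 2000, Jun 8 2000

All dates are Thursdays, 28, 28, 35, 28, 28, 35 days apart.
Specifically, the 2nd Thursday of each month.
May 2000 — 2nd Thursday is May 11 2000.
2nd Thursday of June 2000: Jun 8 2000.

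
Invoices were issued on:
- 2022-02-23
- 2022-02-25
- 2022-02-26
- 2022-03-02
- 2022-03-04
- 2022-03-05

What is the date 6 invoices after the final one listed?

Gaps: 2, 1, 4, 2, 1 days — not constant, but cyclic with period 3.
The events fall on every Wednesday, Friday and Saturday.
Next Wednesday: 2022-03-09.
Next Friday: 2022-03-11.
The following Saturday is 2022-03-12.
The following Wednesday is 2022-03-16.
The following Friday is 2022-03-18.
Next Saturday: 2022-03-19.

2022-03-19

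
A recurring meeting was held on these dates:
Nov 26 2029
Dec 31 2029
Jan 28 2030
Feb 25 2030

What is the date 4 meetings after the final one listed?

All Mondays; the gaps (35, 28, 28) vary with month length.
This is the last Monday of each month.
Last Monday of March 2030: Mar 25 2030.
April 2030 ends with Monday Apr 29 2030.
May 2030 ends with Monday May 27 2030.
June 2030 ends with Monday Jun 24 2030.

Jun 24 2030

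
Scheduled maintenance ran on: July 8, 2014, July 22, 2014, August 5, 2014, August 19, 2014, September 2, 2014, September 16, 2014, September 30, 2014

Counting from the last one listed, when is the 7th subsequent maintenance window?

The spacing is 14, 14, 14, 14, 14, 14 days — always 14 days.
September 30, 2014 + 14 days = October 14, 2014.
October 14, 2014 + 14 days = October 28, 2014.
October 28, 2014 + 14 days = November 11, 2014.
November 11, 2014 + 14 days = November 25, 2014.
November 25, 2014 + 14 days = December 9, 2014.
December 9, 2014 + 14 days = December 23, 2014.
December 23, 2014 + 14 days = January 6, 2015.

January 6, 2015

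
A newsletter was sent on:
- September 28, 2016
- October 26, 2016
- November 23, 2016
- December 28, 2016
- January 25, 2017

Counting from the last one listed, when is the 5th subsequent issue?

June 28, 2017

Gaps: 28, 28, 35, 28 days — a mix of 28 and 35. Every date is a Wednesday.
Each is the 4th Wednesday of its month.
February 2017 — 4th Wednesday is February 22, 2017.
March 2017 — 4th Wednesday is March 22, 2017.
4th Wednesday of April 2017: April 26, 2017.
4th Wednesday of May 2017: May 24, 2017.
June 2017 — 4th Wednesday is June 28, 2017.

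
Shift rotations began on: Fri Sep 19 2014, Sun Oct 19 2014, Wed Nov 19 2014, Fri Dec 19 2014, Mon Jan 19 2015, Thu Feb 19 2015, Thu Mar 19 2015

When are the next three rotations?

Sun Apr 19 2015, Tue May 19 2015, Fri Jun 19 2015

Gaps: 30, 31, 30, 31, 31, 28 days — not constant. Every event is on the 19th of the month.
Pattern: the 19th of each month.
Next: April 2015 → Sun Apr 19 2015.
May 2015: Tue May 19 2015.
June 2015: Fri Jun 19 2015.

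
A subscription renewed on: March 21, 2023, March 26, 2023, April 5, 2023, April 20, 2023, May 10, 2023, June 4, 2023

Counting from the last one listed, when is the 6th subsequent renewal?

February 14, 2024

The spacing grows by 5 each time: 5, 10, 15, 20, 25 days.
Next gap: 30 days. June 4, 2023 + 30 days = July 4, 2023.
Next gap: 35 days. July 4, 2023 + 35 days = August 8, 2023.
Next gap: 40 days. August 8, 2023 + 40 days = September 17, 2023.
Next gap: 45 days. September 17, 2023 + 45 days = November 1, 2023.
Next gap: 50 days. November 1, 2023 + 50 days = December 21, 2023.
Next gap: 55 days. December 21, 2023 + 55 days = February 14, 2024.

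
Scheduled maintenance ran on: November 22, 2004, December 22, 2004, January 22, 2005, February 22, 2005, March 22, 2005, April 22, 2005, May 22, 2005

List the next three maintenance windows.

June 22, 2005; July 22, 2005; August 22, 2005

Each date is the 22nd; the gaps (30, 31, 31, 28, 31, 30) track the month lengths.
The rule is the 22nd of each month.
June 2005: June 22, 2005.
Next: July 2005 → July 22, 2005.
August 2005: August 22, 2005.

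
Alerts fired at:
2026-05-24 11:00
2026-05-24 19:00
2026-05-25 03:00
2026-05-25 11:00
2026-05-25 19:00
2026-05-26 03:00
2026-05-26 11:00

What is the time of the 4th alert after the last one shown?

Spacing: 8, 8, 8, 8, 8, 8 h — constant 8 h.
2026-05-26 11:00 + 8 h = 2026-05-26 19:00.
2026-05-26 19:00 + 8 h = 2026-05-27 03:00.
2026-05-27 03:00 + 8 h = 2026-05-27 11:00.
2026-05-27 11:00 + 8 h = 2026-05-27 19:00.

2026-05-27 19:00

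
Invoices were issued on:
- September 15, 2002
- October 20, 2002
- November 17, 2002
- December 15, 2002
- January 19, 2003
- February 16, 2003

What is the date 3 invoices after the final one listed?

These are Sundays at 28- or 35-day spacing (35, 28, 28, 35, 28).
The pattern: 3rd Sunday of the month.
3rd Sunday of March 2003: March 16, 2003.
3rd Sunday of April 2003: April 20, 2003.
May 2003 — 3rd Sunday is May 18, 2003.

May 18, 2003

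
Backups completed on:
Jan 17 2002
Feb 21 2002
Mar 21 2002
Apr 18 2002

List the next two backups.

Gaps: 35, 28, 28 days — a mix of 28 and 35. Every date is a Thursday.
Each is the 3rd Thursday of its month.
3rd Thursday of May 2002: May 16 2002.
June 2002 — 3rd Thursday is Jun 20 2002.

May 16 2002, Jun 20 2002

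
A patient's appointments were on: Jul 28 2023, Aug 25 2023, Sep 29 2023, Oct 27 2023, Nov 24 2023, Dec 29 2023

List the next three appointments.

Jan 26 2024, Feb 23 2024, Mar 29 2024

All Fridays; the gaps (28, 35, 28, 28, 35) vary with month length.
This is the last Friday of each month.
Last Friday of January 2024: Jan 26 2024.
February 2024 ends with Friday Feb 23 2024.
March 2024 ends with Friday Mar 29 2024.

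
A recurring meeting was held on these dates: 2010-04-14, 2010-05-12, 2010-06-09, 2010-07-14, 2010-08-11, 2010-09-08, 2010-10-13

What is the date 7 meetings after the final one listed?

These are Wednesdays at 28- or 35-day spacing (28, 28, 35, 28, 28, 35).
The pattern: 2nd Wednesday of the month.
2nd Wednesday of November 2010: 2010-11-10.
December 2010 — 2nd Wednesday is 2010-12-08.
2nd Wednesday of January 2011: 2011-01-12.
2nd Wednesday of February 2011: 2011-02-09.
March 2011 — 2nd Wednesday is 2011-03-09.
April 2011 — 2nd Wednesday is 2011-04-13.
2nd Wednesday of May 2011: 2011-05-11.

2011-05-11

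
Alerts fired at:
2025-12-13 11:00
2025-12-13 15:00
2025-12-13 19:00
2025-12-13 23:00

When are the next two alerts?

Spacing: 4, 4, 4 h — constant 4 h.
2025-12-13 23:00 + 4 h = 2025-12-14 03:00.
2025-12-14 03:00 + 4 h = 2025-12-14 07:00.

2025-12-14 03:00, 2025-12-14 07:00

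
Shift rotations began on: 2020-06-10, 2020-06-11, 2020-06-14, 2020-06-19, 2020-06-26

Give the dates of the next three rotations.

2020-07-05, 2020-07-16, 2020-07-29

The spacing grows by 2 each time: 1, 3, 5, 7 days.
Next gap: 9 days. 2020-06-26 + 9 days = 2020-07-05.
Next gap: 11 days. 2020-07-05 + 11 days = 2020-07-16.
Next gap: 13 days. 2020-07-16 + 13 days = 2020-07-29.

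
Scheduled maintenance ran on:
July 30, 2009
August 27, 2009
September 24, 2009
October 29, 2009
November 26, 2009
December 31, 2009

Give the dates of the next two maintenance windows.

January 28, 2010; February 25, 2010

These are Thursdays with 28, 28, 35, 28, 35-day gaps.
Each is the final Thursday of its month — July 30, 2009 is past the 28th, so '4th Thursday' doesn't fit.
January 2010 ends with Thursday January 28, 2010.
Last Thursday of February 2010: February 25, 2010.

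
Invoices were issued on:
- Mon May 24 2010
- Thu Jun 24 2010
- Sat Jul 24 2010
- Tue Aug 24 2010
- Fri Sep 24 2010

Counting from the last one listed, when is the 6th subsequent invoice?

Thu Mar 24 2011

The day-of-month is always 24 (31, 30, 31, 31 days between events).
So this recurs on the 24th of each month.
October 2010: Sun Oct 24 2010.
Next: November 2010 → Wed Nov 24 2010.
December 2010: Fri Dec 24 2010.
January 2011: Mon Jan 24 2011.
Next: February 2011 → Thu Feb 24 2011.
March 2011: Thu Mar 24 2011.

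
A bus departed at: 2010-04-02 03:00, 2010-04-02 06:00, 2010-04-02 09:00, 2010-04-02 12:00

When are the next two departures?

2010-04-02 15:00, 2010-04-02 18:00

Spacing: 3, 3, 3 h — constant 3 h.
2010-04-02 12:00 + 3 h = 2010-04-02 15:00.
2010-04-02 15:00 + 3 h = 2010-04-02 18:00.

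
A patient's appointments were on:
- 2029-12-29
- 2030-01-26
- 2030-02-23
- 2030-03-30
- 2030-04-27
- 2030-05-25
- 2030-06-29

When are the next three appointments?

All Saturdays; the gaps (28, 28, 35, 28, 28, 35) vary with month length.
This is the last Saturday of each month.
July 2030 ends with Saturday 2030-07-27.
August 2030 ends with Saturday 2030-08-31.
Last Saturday of September 2030: 2030-09-28.

2030-07-27, 2030-08-31, 2030-09-28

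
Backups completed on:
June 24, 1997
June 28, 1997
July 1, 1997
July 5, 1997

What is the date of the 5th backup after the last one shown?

July 22, 1997

The gap pattern 4, 3, 4 repeats every 2 events.
These are the Tuesdays and Saturdays of each week.
The following Tuesday is July 8, 1997.
The following Saturday is July 12, 1997.
Next Tuesday: July 15, 1997.
The following Saturday is July 19, 1997.
Next Tuesday: July 22, 1997.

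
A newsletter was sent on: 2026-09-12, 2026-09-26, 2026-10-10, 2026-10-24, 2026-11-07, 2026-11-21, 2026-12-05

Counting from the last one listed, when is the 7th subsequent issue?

2027-03-13

Every event comes 14 days after the last (14, 14, 14, 14, 14, 14).
2026-12-05 + 14 days = 2026-12-19.
2026-12-19 + 14 days = 2027-01-02.
2027-01-02 + 14 days = 2027-01-16.
2027-01-16 + 14 days = 2027-01-30.
2027-01-30 + 14 days = 2027-02-13.
2027-02-13 + 14 days = 2027-02-27.
2027-02-27 + 14 days = 2027-03-13.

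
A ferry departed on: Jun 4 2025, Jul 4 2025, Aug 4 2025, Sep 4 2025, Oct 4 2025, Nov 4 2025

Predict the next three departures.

Gaps: 30, 31, 31, 30, 31 days — not constant. Every event is on the 4th of the month.
Pattern: the 4th of each month.
Next: December 2025 → Dec 4 2025.
January 2026: Jan 4 2026.
Next: February 2026 → Feb 4 2026.

Dec 4 2025, Jan 4 2026, Feb 4 2026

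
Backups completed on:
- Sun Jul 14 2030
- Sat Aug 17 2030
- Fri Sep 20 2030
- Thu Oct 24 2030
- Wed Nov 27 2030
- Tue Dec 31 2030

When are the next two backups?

Mon Feb 3 2031, Sun Mar 9 2031

Gaps between consecutive events: 34, 34, 34, 34, 34 days — a constant 34-day interval.
Tue Dec 31 2030 + 34 days = Mon Feb 3 2031.
Mon Feb 3 2031 + 34 days = Sun Mar 9 2031.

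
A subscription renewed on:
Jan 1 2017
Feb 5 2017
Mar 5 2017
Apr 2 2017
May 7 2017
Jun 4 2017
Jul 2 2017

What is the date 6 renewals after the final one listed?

These are Sundays at 28- or 35-day spacing (35, 28, 28, 35, 28, 28).
The pattern: 1st Sunday of the month.
August 2017 — 1st Sunday is Aug 6 2017.
September 2017 — 1st Sunday is Sep 3 2017.
October 2017 — 1st Sunday is Oct 1 2017.
1st Sunday of November 2017: Nov 5 2017.
1st Sunday of December 2017: Dec 3 2017.
January 2018 — 1st Sunday is Jan 7 2018.

Jan 7 2018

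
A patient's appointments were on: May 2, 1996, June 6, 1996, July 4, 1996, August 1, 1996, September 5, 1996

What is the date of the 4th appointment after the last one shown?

Gaps: 35, 28, 28, 35 days — a mix of 28 and 35. Every date is a Thursday.
Each is the 1st Thursday of its month.
October 1996 — 1st Thursday is October 3, 1996.
November 1996 — 1st Thursday is November 7, 1996.
December 1996 — 1st Thursday is December 5, 1996.
January 1997 — 1st Thursday is January 2, 1997.

January 2, 1997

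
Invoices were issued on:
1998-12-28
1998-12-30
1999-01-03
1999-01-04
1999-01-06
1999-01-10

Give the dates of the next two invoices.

1999-01-11, 1999-01-13

Every event lands on a Monday or Wednesday or Sunday (gaps cycle 2, 4, 1, 2, 4).
So the schedule is: every Monday, Wednesday and Sunday.
Next Monday: 1999-01-11.
Next Wednesday: 1999-01-13.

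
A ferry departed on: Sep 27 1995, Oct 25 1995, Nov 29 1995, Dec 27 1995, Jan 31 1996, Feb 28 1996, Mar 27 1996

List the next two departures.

Apr 24 1996, May 29 1996

These are Wednesdays with 28, 35, 28, 35, 28, 28-day gaps.
Each is the final Wednesday of its month — Nov 29 1995 is past the 28th, so '4th Wednesday' doesn't fit.
April 1996 ends with Wednesday Apr 24 1996.
May 1996 ends with Wednesday May 29 1996.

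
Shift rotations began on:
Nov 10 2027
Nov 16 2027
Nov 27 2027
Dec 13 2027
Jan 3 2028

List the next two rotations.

Jan 29 2028, Feb 29 2028

Intervals are 6, 11, 16, 21 days — an arithmetic progression with common difference 5.
Next gap: 26 days. Jan 3 2028 + 26 days = Jan 29 2028.
Next gap: 31 days. Jan 29 2028 + 31 days = Feb 29 2028.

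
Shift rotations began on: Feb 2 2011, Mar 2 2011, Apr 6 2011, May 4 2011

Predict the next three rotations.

Jun 1 2011, Jul 6 2011, Aug 3 2011

All dates are Wednesdays, 28, 35, 28 days apart.
Specifically, the 1st Wednesday of each month.
1st Wednesday of June 2011: Jun 1 2011.
1st Wednesday of July 2011: Jul 6 2011.
August 2011 — 1st Wednesday is Aug 3 2011.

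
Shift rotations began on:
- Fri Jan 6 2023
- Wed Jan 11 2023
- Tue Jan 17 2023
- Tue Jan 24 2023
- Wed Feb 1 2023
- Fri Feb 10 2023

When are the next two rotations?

Mon Feb 20 2023, Fri Mar 3 2023

Intervals are 5, 6, 7, 8, 9 days — an arithmetic progression with common difference 1.
Next gap: 10 days. Fri Feb 10 2023 + 10 days = Mon Feb 20 2023.
Next gap: 11 days. Mon Feb 20 2023 + 11 days = Fri Mar 3 2023.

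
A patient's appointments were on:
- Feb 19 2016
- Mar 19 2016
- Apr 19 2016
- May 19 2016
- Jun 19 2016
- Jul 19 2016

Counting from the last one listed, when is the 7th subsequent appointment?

Feb 19 2017

The day-of-month is always 19 (29, 31, 30, 31, 30 days between events).
So this recurs on the 19th of each month.
Next: August 2016 → Aug 19 2016.
September 2016: Sep 19 2016.
October 2016: Oct 19 2016.
November 2016: Nov 19 2016.
Next: December 2016 → Dec 19 2016.
January 2017: Jan 19 2017.
February 2017: Feb 19 2017.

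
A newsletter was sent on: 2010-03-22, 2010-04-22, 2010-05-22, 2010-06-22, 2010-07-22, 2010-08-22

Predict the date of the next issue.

The day-of-month is always 22 (31, 30, 31, 30, 31 days between events).
So this recurs on the 22nd of each month.
Next: September 2010 → 2010-09-22.

2010-09-22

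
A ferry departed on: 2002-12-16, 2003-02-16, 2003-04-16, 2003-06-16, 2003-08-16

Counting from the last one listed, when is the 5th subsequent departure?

Each date is the 16th; the gaps (62, 59, 61, 61) track the month lengths.
The rule is the 16th of every 2 months.
October 2003: 2003-10-16.
Next: December 2003 → 2003-12-16.
Next: February 2004 → 2004-02-16.
Next: April 2004 → 2004-04-16.
Next: June 2004 → 2004-06-16.

2004-06-16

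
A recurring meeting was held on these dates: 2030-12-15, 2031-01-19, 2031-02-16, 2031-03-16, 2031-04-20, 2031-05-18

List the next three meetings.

These are Sundays at 28- or 35-day spacing (35, 28, 28, 35, 28).
The pattern: 3rd Sunday of the month.
3rd Sunday of June 2031: 2031-06-15.
3rd Sunday of July 2031: 2031-07-20.
August 2031 — 3rd Sunday is 2031-08-17.

2031-06-15, 2031-07-20, 2031-08-17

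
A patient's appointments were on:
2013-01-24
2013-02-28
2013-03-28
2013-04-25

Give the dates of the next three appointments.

2013-05-23, 2013-06-27, 2013-07-25

Gaps: 35, 28, 28 days — a mix of 28 and 35. Every date is a Thursday.
Each is the 4th Thursday of its month.
4th Thursday of May 2013: 2013-05-23.
June 2013 — 4th Thursday is 2013-06-27.
4th Thursday of July 2013: 2013-07-25.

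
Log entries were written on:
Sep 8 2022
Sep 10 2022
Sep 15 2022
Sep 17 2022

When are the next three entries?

Sep 22 2022, Sep 24 2022, Sep 29 2022

Gaps: 2, 5, 2 days — not constant, but cyclic with period 2.
The events fall on every Thursday and Saturday.
Next Thursday: Sep 22 2022.
The following Saturday is Sep 24 2022.
Next Thursday: Sep 29 2022.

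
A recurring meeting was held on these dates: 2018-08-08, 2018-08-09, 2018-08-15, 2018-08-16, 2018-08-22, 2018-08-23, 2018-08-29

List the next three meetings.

2018-08-30, 2018-09-05, 2018-09-06

Every event lands on a Wednesday or Thursday (gaps cycle 1, 6, 1, 6, 1, 6).
So the schedule is: every Wednesday and Thursday.
The following Thursday is 2018-08-30.
Next Wednesday: 2018-09-05.
Next Thursday: 2018-09-06.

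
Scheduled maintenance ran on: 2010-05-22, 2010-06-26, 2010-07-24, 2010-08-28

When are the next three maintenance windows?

2010-09-25, 2010-10-23, 2010-11-27

All dates are Saturdays, 35, 28, 35 days apart.
Specifically, the 4th Saturday of each month.
4th Saturday of September 2010: 2010-09-25.
October 2010 — 4th Saturday is 2010-10-23.
November 2010 — 4th Saturday is 2010-11-27.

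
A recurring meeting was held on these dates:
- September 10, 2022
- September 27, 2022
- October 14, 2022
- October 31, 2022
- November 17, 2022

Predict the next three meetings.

The spacing is 17, 17, 17, 17 days — always 17 days.
November 17, 2022 + 17 days = December 4, 2022.
December 4, 2022 + 17 days = December 21, 2022.
December 21, 2022 + 17 days = January 7, 2023.

December 4, 2022; December 21, 2022; January 7, 2023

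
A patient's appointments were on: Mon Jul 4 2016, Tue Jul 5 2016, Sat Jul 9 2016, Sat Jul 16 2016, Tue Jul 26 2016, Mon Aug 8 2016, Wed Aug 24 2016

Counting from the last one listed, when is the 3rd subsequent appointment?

Intervals are 1, 4, 7, 10, 13, 16 days — an arithmetic progression with common difference 3.
Next gap: 19 days. Wed Aug 24 2016 + 19 days = Mon Sep 12 2016.
Next gap: 22 days. Mon Sep 12 2016 + 22 days = Tue Oct 4 2016.
Next gap: 25 days. Tue Oct 4 2016 + 25 days = Sat Oct 29 2016.

Sat Oct 29 2016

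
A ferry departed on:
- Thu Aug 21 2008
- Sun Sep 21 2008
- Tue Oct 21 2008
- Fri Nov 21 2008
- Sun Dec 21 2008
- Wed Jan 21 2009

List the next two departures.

Sat Feb 21 2009, Sat Mar 21 2009

The day-of-month is always 21 (31, 30, 31, 30, 31 days between events).
So this recurs on the 21st of each month.
February 2009: Sat Feb 21 2009.
Next: March 2009 → Sat Mar 21 2009.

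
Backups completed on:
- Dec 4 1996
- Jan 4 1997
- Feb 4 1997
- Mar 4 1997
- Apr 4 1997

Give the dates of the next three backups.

May 4 1997, Jun 4 1997, Jul 4 1997

Gaps: 31, 31, 28, 31 days — not constant. Every event is on the 4th of the month.
Pattern: the 4th of each month.
Next: May 1997 → May 4 1997.
Next: June 1997 → Jun 4 1997.
Next: July 1997 → Jul 4 1997.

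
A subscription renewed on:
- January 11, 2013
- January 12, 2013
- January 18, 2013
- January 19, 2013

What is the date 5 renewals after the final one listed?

Gaps: 1, 6, 1 days — not constant, but cyclic with period 2.
The events fall on every Friday and Saturday.
The following Friday is January 25, 2013.
The following Saturday is January 26, 2013.
Next Friday: February 1, 2013.
The following Saturday is February 2, 2013.
The following Friday is February 8, 2013.

February 8, 2013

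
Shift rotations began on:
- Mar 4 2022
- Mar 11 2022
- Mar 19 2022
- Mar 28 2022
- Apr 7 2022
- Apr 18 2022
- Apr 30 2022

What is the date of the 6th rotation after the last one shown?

Intervals are 7, 8, 9, 10, 11, 12 days — an arithmetic progression with common difference 1.
Next gap: 13 days. Apr 30 2022 + 13 days = May 13 2022.
Next gap: 14 days. May 13 2022 + 14 days = May 27 2022.
Next gap: 15 days. May 27 2022 + 15 days = Jun 11 2022.
Next gap: 16 days. Jun 11 2022 + 16 days = Jun 27 2022.
Next gap: 17 days. Jun 27 2022 + 17 days = Jul 14 2022.
Next gap: 18 days. Jul 14 2022 + 18 days = Aug 1 2022.

Aug 1 2022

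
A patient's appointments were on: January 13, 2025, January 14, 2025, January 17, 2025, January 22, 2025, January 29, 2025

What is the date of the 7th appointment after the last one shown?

May 14, 2025

Intervals are 1, 3, 5, 7 days — an arithmetic progression with common difference 2.
Next gap: 9 days. January 29, 2025 + 9 days = February 7, 2025.
Next gap: 11 days. February 7, 2025 + 11 days = February 18, 2025.
Next gap: 13 days. February 18, 2025 + 13 days = March 3, 2025.
Next gap: 15 days. March 3, 2025 + 15 days = March 18, 2025.
Next gap: 17 days. March 18, 2025 + 17 days = April 4, 2025.
Next gap: 19 days. April 4, 2025 + 19 days = April 23, 2025.
Next gap: 21 days. April 23, 2025 + 21 days = May 14, 2025.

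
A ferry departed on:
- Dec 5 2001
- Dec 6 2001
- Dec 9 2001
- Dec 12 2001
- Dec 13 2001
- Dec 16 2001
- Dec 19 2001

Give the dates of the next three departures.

Dec 20 2001, Dec 23 2001, Dec 26 2001

Every event lands on a Wednesday or Thursday or Sunday (gaps cycle 1, 3, 3, 1, 3, 3).
So the schedule is: every Wednesday, Thursday and Sunday.
The following Thursday is Dec 20 2001.
The following Sunday is Dec 23 2001.
The following Wednesday is Dec 26 2001.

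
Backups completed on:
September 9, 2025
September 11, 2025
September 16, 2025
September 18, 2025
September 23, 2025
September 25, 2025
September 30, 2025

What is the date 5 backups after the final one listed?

October 16, 2025

Every event lands on a Tuesday or Thursday (gaps cycle 2, 5, 2, 5, 2, 5).
So the schedule is: every Tuesday and Thursday.
The following Thursday is October 2, 2025.
The following Tuesday is October 7, 2025.
Next Thursday: October 9, 2025.
Next Tuesday: October 14, 2025.
The following Thursday is October 16, 2025.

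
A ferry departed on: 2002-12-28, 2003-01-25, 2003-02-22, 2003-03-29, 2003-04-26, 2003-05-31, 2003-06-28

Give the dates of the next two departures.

These are Saturdays with 28, 28, 35, 28, 35, 28-day gaps.
Each is the final Saturday of its month — 2003-03-29 is past the 28th, so '4th Saturday' doesn't fit.
Last Saturday of July 2003: 2003-07-26.
August 2003 ends with Saturday 2003-08-30.

2003-07-26, 2003-08-30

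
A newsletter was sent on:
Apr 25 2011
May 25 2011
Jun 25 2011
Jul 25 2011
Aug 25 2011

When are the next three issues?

The day-of-month is always 25 (30, 31, 30, 31 days between events).
So this recurs on the 25th of each month.
Next: September 2011 → Sep 25 2011.
Next: October 2011 → Oct 25 2011.
November 2011: Nov 25 2011.

Sep 25 2011, Oct 25 2011, Nov 25 2011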